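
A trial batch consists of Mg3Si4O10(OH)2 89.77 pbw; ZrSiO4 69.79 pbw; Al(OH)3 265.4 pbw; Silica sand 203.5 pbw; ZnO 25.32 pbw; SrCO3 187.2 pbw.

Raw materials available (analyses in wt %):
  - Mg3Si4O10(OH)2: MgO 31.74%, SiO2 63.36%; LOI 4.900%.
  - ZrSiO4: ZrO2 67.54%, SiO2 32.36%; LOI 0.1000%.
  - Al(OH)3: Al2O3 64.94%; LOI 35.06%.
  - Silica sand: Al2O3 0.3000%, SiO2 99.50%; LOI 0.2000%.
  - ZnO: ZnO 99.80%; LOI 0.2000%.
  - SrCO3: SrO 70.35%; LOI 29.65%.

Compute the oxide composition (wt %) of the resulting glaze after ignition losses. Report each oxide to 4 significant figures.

Glass mass = 687.5 pbw (batch 841.0 − LOI 153.5).
Composition: ZnO 3.676%, ZrO2 6.856%, MgO 4.144%, SrO 19.16%, Al2O3 25.16%, SiO2 41.01%

All arithmetic maintains exact precision end to end — the intermediate values are printed (rounded to four significant digits) in the printout — each reported result includes exactly one rounding — the derived quantities, including ignition loss, yield, six oxide percentages, totals, net glass mass, are recomputed starting from the weights on 687.5 pbw of glass in exact precision as set out in either problem or answer.
Delivered oxide masses:
  ZnO: 25.32·0.9980 = 25.27 pbw
  ZrO2: 69.79·0.6754 = 47.14 pbw
  MgO: 89.77·0.3174 = 28.49 pbw
  SrO: 187.2·0.7035 = 131.7 pbw
  Al2O3: 265.4·0.6494 + 203.5·0.003000 = 173.0 pbw
  SiO2: 89.77·0.6336 + 69.79·0.3236 + 203.5·0.9950 = 281.9 pbw
LOI: 89.77·0.04900 + 69.79·0.001000 + 265.4·0.3506 + 203.5·0.002000 + 25.32·0.002000 + 187.2·0.2965 = 153.5 pbw
The glass mass, total less LOI, = 841.0 − 153.5 = 687.5 pbw (the oxide masses sum to this)
percent share: oxide ÷ glass, ×100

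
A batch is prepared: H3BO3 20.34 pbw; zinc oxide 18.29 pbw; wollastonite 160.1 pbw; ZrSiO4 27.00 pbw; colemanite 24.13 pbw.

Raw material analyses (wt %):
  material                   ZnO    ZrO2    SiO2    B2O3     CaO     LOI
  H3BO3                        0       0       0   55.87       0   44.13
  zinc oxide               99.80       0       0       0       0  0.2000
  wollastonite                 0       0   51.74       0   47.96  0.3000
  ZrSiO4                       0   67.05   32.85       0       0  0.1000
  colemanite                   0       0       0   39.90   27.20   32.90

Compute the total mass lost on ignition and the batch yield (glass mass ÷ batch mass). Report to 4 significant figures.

LOI loss = 17.46 pbw; glass = 232.4 pbw; yield = 93.01%

All internal work maintains exact precision at each step. Values along the way are displayed rounded off to 4 significant figures between the steps — a single rounding produces every reported result; all derived quantities are rebuilt from the weighed amounts per 232.4 pbw of glass in full float precision (totals, the yield, the five compositions, ignition loss, glass mass) exactly as shown in problem or answer.
Ignition loss by material:
  H3BO3: 20.34 × 0.4413 = 8.976 pbw
  zinc oxide: 18.29 × 0.002000 = 0.03658 pbw
  wollastonite: 160.1 × 0.003000 = 0.4803 pbw
  ZrSiO4: 27.00 × 0.001000 = 0.02700 pbw
  colemanite: 24.13 × 0.3290 = 7.939 pbw
Total LOI = 17.46 pbw
Glass = batch − LOI = 249.9 − 17.46 = 232.4 pbw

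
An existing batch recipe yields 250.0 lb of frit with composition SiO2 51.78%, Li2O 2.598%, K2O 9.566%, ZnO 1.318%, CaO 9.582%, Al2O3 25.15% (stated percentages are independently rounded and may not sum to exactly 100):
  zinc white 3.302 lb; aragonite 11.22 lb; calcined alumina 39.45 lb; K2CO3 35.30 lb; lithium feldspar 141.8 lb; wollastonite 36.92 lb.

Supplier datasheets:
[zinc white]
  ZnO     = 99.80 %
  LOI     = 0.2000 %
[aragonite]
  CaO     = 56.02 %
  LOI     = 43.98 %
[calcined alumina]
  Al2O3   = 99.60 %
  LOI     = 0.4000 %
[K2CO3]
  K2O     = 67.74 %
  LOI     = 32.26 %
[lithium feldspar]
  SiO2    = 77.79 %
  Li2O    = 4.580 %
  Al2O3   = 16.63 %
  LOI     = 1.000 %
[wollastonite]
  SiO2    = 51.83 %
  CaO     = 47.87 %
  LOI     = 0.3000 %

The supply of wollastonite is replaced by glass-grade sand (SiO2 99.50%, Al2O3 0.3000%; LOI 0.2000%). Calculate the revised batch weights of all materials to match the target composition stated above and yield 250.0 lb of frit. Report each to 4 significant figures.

Revised batch per 250.0 lb frit:
  zinc white: 3.302 lb
  aragonite: 42.76 lb
  calcined alumina: 39.39 lb
  K2CO3: 35.30 lb
  lithium feldspar: 141.8 lb
  glass-grade sand: 19.23 lb
Total batch = 281.8 lb; LOI loss = 31.81 lb

Values along the way are printed, with 4-significant-digit rounding, on the page; the whole derivation holds exact precision at every stage — every reported figure is rounded a single time — derived quantities, which include the yield, six oxide percentages, ignition loss, totals, glass mass, are rebuilt in exact precision, exactly as shown in the problem or the answer, using the weight values on 250.0 lb of glass.
The oxide mass targets at 250.0 lb frit:
  SiO2: 51.78% × 250.0 = 129.4 lb
  Li2O: 2.598% × 250.0 = 6.495 lb
  K2O: 9.566% × 250.0 = 23.92 lb
  ZnO: 1.318% × 250.0 = 3.295 lb
  CaO: 9.582% × 250.0 = 23.96 lb
  Al2O3: 25.15% × 250.0 = 62.88 lb
Sums-versus-targets review with the batch weights as given, under the basis named above (delivered sums recover each target inside rounding margins):
  SiO2: 141.8·0.7779 + 19.23·0.9950 = 129.4 lb (target 129.4 lb)
  Li2O: 141.8·0.04580 = 6.494 lb (target 6.495 lb)
  K2O: 35.30·0.6774 = 23.91 lb (target 23.92 lb)
  ZnO: 3.302·0.9980 = 3.295 lb (target 3.295 lb)
  CaO: 42.76·0.5602 = 23.95 lb (target 23.96 lb)
  Al2O3: 39.39·0.9960 + 141.8·0.1663 + 19.23·0.003000 = 62.87 lb (target 62.88 lb)
Glass mass check: total charge less LOI = 250.0 lb (summing oxide targets gives 250.0 lb; versus the stated basis of 250.0 lb — differing by rounding only).
Total batch = Σ batch = 281.8 lb; loss to ignition Σ batch·LOI = 31.81 lb; as yield: glass ÷ batch → 88.71%.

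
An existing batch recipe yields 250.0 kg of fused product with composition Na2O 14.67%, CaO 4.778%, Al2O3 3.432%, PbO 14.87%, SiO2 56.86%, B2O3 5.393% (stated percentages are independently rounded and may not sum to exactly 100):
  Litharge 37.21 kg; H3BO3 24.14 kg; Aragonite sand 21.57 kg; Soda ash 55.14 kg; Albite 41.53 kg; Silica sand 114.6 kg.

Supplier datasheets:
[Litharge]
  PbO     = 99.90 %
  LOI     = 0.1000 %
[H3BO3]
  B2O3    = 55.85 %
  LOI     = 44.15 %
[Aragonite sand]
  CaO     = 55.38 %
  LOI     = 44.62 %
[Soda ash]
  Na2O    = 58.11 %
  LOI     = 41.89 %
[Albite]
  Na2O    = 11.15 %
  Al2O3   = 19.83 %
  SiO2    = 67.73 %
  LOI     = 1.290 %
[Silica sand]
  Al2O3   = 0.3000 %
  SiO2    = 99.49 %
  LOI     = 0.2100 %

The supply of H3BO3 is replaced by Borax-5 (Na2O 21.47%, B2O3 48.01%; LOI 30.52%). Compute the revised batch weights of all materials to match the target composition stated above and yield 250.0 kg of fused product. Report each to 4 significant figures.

Revised batch per 250.0 kg fused product:
  Litharge: 37.21 kg
  Borax-5: 28.08 kg
  Aragonite sand: 21.57 kg
  Soda ash: 44.77 kg
  Albite: 41.53 kg
  Silica sand: 114.6 kg
Total batch = 287.8 kg; LOI loss = 37.76 kg

Intermediates appear rounded off to 4 significant digits alongside each step; all internal work runs at exact precision throughout; a single rounding yields every reported result — all derived quantities are rebuilt from the batch weights on 250.0 kg of glass at exact precision (the six compositions, LOI, totals, yield, glass mass), as written in either problem or answer.
Target masses of each oxide per 250.0 kg fused product:
  Na2O: 14.67% × 250.0 = 36.67 kg
  CaO: 4.778% × 250.0 = 11.94 kg
  Al2O3: 3.432% × 250.0 = 8.580 kg
  PbO: 14.87% × 250.0 = 37.17 kg
  SiO2: 56.86% × 250.0 = 142.2 kg
  B2O3: 5.393% × 250.0 = 13.48 kg
Balance tally, oxide-wise, per the reported batch figures, per the basis as stated (sums match the target masses net of answer rounding effects):
  Na2O: 28.08·0.2147 + 44.77·0.5811 + 41.53·0.1115 = 36.68 kg (target 36.67 kg)
  CaO: 21.57·0.5538 = 11.95 kg (target 11.94 kg)
  Al2O3: 41.53·0.1983 + 114.6·0.003000 = 8.579 kg (target 8.580 kg)
  PbO: 37.21·0.9990 = 37.17 kg (target 37.17 kg)
  SiO2: 41.53·0.6773 + 114.6·0.9949 = 142.1 kg (target 142.2 kg)
  B2O3: 28.08·0.4801 = 13.48 kg (target 13.48 kg)
Consistency of the glass mass: the batch minus its LOI: 250.0 kg (summing oxide targets gives 250.0 kg; basis as stated: 250.0 kg — rounding explains the deltas).
Adding the batch up: Σ batch = 287.8 kg; the LOI term Σ batch·LOI equals 37.76 kg; yield, glass over the total, = 86.88%.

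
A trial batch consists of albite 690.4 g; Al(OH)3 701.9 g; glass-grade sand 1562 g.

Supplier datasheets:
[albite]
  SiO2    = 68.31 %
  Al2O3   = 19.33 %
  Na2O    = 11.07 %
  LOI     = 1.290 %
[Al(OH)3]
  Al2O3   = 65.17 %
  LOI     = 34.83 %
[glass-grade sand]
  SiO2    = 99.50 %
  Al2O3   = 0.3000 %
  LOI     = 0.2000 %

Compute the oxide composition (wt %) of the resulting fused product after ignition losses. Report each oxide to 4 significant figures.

Working values appear, rounded to four significant figures, as written — each numeric step carries full precision in every operation. Each reported result takes just one rounding — all derived quantities (net glass mass, the yield, totals, LOI, three oxide percentages) are re-derived in full precision using the weight values at 2698 g of glass precisely as stated by either problem or answer.
Delivered oxide masses:
  SiO2: 690.4·0.6831 + 1562·0.9950 = 2026 g
  Al2O3: 690.4·0.1933 + 701.9·0.6517 + 1562·0.003000 = 595.6 g
  Na2O: 690.4·0.1107 = 76.43 g
LOI: 690.4·0.01290 + 701.9·0.3483 + 1562·0.002000 = 256.5 g
Resulting glass, batch − LOI: 2954 − 256.5 = 2698 g (equal to the oxide-mass sum)
each wt % is 100 × oxide ÷ glass

Glass mass = 2698 g (batch 2954 − LOI 256.5).
Composition: SiO2 75.09%, Al2O3 22.08%, Na2O 2.833%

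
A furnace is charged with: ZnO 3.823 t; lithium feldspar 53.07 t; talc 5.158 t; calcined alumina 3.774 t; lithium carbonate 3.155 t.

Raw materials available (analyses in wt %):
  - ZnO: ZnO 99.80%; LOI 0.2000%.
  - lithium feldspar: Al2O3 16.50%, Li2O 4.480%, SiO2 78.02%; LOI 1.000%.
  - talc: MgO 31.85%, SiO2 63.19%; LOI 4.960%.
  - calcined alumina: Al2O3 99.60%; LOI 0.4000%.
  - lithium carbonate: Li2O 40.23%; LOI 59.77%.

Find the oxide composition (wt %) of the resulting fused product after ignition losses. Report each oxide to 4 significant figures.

Glass mass = 66.28 t (batch 68.98 − LOI 2.695).
Composition: Al2O3 18.88%, MgO 2.478%, Li2O 5.502%, ZnO 5.756%, SiO2 67.38%

Each numeric step holds full float precision through every step; the intermediate values are printed (rounded to four significant figures) as written — every reported value is rounded only once. All derived quantities (totals, the yield, the five compositions, LOI, net glass mass) are rebuilt from the weighed amounts at 66.28 t of glass at full float precision, as they appear in problem or answer.
Oxide masses out of the charge:
  Al2O3: 53.07·0.1650 + 3.774·0.9960 = 12.52 t
  MgO: 5.158·0.3185 = 1.643 t
  Li2O: 53.07·0.04480 + 3.155·0.4023 = 3.647 t
  ZnO: 3.823·0.9980 = 3.815 t
  SiO2: 53.07·0.7802 + 5.158·0.6319 = 44.66 t
LOI: 3.823·0.002000 + 53.07·0.01000 + 5.158·0.04960 + 3.774·0.004000 + 3.155·0.5977 = 2.695 t
Net of LOI, the glass mass = 68.98 − 2.695 = 66.28 t (consistent with Σ oxide mass)
percent share: oxide ÷ glass, ×100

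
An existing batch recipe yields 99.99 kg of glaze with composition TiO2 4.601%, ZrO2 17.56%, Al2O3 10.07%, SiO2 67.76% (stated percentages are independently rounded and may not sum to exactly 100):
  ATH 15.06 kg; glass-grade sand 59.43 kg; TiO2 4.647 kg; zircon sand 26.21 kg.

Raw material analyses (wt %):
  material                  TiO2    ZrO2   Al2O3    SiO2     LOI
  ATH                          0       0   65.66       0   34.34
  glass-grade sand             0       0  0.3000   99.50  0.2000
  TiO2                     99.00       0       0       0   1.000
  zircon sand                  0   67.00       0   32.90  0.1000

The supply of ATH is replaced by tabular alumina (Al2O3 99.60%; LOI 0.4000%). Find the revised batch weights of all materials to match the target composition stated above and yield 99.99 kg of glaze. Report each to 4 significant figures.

Revised batch per 99.99 kg glaze:
  tabular alumina: 9.930 kg
  glass-grade sand: 59.43 kg
  TiO2: 4.647 kg
  zircon sand: 26.21 kg
Total batch = 100.2 kg; LOI loss = 0.2313 kg

Working values are rounded off to 4 significant figures when displayed. The working math holds exact precision through every step; exactly one rounding goes into each reported result. Derived quantities, which include totals, yield, the four compositions, LOI, net glass mass, are carried in full precision, as written in the problem or answer text, from the weighed amounts on 99.99 kg of glass.
Target oxide masses per 99.99 kg glaze:
  TiO2: 4.601% × 99.99 = 4.601 kg
  ZrO2: 17.56% × 99.99 = 17.56 kg
  Al2O3: 10.07% × 99.99 = 10.07 kg
  SiO2: 67.76% × 99.99 = 67.75 kg
Balance tally, oxide-wise, using the reported weights, relative to the basis at hand (every target is met by its sum net of answer rounding effects):
  TiO2: 4.647·0.9900 = 4.601 kg (target 4.601 kg)
  ZrO2: 26.21·0.6700 = 17.56 kg (target 17.56 kg)
  Al2O3: 9.930·0.9960 + 59.43·0.003000 = 10.07 kg (target 10.07 kg)
  SiO2: 59.43·0.9950 + 26.21·0.3290 = 67.76 kg (target 67.75 kg)
Glass mass check: the batch minus its LOI: 99.99 kg (the Σ of target masses is 99.98 kg; against the stated basis, 99.99 kg — gaps are rounding artifacts).
Summing the batch: Σ batch = 100.2 kg; the LOI term Σ batch·LOI equals 0.2313 kg; yield: glass divided by total = 99.77%.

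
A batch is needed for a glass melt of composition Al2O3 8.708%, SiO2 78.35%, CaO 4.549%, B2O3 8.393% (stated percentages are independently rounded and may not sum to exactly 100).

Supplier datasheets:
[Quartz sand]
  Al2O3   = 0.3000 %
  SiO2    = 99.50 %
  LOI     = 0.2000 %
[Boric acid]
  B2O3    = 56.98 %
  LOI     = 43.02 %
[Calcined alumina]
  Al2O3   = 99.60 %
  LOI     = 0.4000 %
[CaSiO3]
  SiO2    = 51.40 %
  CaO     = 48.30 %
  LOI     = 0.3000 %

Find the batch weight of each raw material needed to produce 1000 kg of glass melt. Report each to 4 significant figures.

Batch per 1000 kg glass melt:
  Quartz sand: 738.8 kg
  Boric acid: 147.3 kg
  Calcined alumina: 85.20 kg
  CaSiO3: 94.18 kg
Total batch = 1065 kg; LOI loss = 65.47 kg; yield = 93.86%

All internal work carries full precision end to end. Intermediates are shown, rounded to four significant figures, when written out; exactly one rounding lands on every reported number — all derived quantities, which include yield, glass mass, LOI, the totals, the four compositions, are re-derived at full float precision, exactly as printed in question or answer, using the weight values for 1000 kg of glass.
Target masses of each oxide per 1000 kg glass melt:
  Al2O3: 8.708% × 1000 = 87.08 kg
  SiO2: 78.35% × 1000 = 783.5 kg
  CaO: 4.549% × 1000 = 45.49 kg
  B2O3: 8.393% × 1000 = 83.93 kg
Oxide-by-oxide audit given the weights on record, for the quoted basis mass (delivered sums recover each target inside rounding margins):
  Al2O3: 738.8·0.003000 + 85.20·0.9960 = 87.08 kg (target 87.08 kg)
  SiO2: 738.8·0.9950 + 94.18·0.5140 = 783.5 kg (target 783.5 kg)
  CaO: 94.18·0.4830 = 45.49 kg (target 45.49 kg)
  B2O3: 147.3·0.5698 = 83.93 kg (target 83.93 kg)
Glass-mass sanity pass: Σ batch − LOI loss = 1000 kg (targets for the oxides total 1000 kg; basis as stated: 1000 kg — a pure rounding effect).
Total batch = Σ batch = 1065 kg; loss to ignition Σ batch·LOI = 65.47 kg; yield = glass ÷ total batch = 93.86%.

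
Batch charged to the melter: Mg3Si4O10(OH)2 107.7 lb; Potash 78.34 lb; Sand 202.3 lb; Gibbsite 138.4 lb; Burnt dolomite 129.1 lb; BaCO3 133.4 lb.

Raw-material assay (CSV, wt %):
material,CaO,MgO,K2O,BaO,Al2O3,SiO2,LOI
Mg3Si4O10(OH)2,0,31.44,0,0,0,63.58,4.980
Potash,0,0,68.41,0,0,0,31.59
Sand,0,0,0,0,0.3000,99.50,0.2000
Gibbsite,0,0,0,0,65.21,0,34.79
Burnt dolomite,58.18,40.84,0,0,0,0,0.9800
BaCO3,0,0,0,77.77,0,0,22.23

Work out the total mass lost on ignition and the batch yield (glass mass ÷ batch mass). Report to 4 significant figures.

The intermediate values are printed, with 4-significant-figure rounding, across the worked steps. Full float precision is held at every stage — each reported result includes exactly one rounding; the derived quantities, which include glass mass, totals, yield, six oxide percentages, LOI, are rebuilt in full float precision, as given in the question or the answer, starting from the weights for 679.7 lb of glass.
Per-material ignition loss:
  Mg3Si4O10(OH)2: 107.7 × 0.04980 = 5.363 lb
  Potash: 78.34 × 0.3159 = 24.75 lb
  Sand: 202.3 × 0.002000 = 0.4046 lb
  Gibbsite: 138.4 × 0.3479 = 48.15 lb
  Burnt dolomite: 129.1 × 0.009800 = 1.265 lb
  BaCO3: 133.4 × 0.2223 = 29.65 lb
Total LOI = 109.6 lb
Glass = batch − LOI = 789.2 − 109.6 = 679.7 lb

LOI loss = 109.6 lb; glass = 679.7 lb; yield = 86.12%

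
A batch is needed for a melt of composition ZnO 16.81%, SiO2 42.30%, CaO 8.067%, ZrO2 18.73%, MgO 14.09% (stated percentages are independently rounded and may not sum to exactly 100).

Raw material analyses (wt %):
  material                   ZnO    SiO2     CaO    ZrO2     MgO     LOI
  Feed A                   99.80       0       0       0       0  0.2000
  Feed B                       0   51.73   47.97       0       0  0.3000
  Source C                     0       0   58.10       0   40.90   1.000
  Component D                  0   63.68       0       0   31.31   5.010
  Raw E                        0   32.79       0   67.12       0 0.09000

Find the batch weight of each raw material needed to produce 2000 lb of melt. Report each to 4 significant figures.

The whole derivation carries full precision from start to finish. Mid-chain values appear, rounded to 4 significant digits, alongside each step; each reported result is rounded just once; all derived quantities (yield, ignition loss, glass mass, five oxide percentages, totals) are rebuilt using the weight values at 2000 lb of glass in full float precision, exactly as shown in the problem or the answer.
The oxide mass targets at 2000 lb melt:
  ZnO: 16.81% × 2000 = 336.2 lb
  SiO2: 42.30% × 2000 = 846.0 lb
  CaO: 8.067% × 2000 = 161.3 lb
  ZrO2: 18.73% × 2000 = 374.6 lb
  MgO: 14.09% × 2000 = 281.8 lb
Verifying the oxide balance given the weights on record, relative to the basis at hand (every target is met by its sum modulo rounding of the values):
  ZnO: 336.9·0.9980 = 336.2 lb (target 336.2 lb)
  SiO2: 266.5·0.5173 + 824.7·0.6368 + 558.1·0.3279 = 846.0 lb (target 846.0 lb)
  CaO: 266.5·0.4797 + 57.69·0.5810 = 161.4 lb (target 161.3 lb)
  ZrO2: 558.1·0.6712 = 374.6 lb (target 374.6 lb)
  MgO: 57.69·0.4090 + 824.7·0.3131 = 281.8 lb (target 281.8 lb)
Consistency of the glass mass: batch total minus LOI = 2000 lb (summing oxide targets gives 2000 lb; the stated basis being 2000 lb — gaps are rounding artifacts).
Whole-batch sum: Σ batch = 2044 lb; LOI removed, Σ of batch·LOI: 43.87 lb; as yield: glass ÷ batch → 97.85%.

Batch per 2000 lb melt:
  Feed A: 336.9 lb
  Feed B: 266.5 lb
  Source C: 57.69 lb
  Component D: 824.7 lb
  Raw E: 558.1 lb
Total batch = 2044 lb; LOI loss = 43.87 lb; yield = 97.85%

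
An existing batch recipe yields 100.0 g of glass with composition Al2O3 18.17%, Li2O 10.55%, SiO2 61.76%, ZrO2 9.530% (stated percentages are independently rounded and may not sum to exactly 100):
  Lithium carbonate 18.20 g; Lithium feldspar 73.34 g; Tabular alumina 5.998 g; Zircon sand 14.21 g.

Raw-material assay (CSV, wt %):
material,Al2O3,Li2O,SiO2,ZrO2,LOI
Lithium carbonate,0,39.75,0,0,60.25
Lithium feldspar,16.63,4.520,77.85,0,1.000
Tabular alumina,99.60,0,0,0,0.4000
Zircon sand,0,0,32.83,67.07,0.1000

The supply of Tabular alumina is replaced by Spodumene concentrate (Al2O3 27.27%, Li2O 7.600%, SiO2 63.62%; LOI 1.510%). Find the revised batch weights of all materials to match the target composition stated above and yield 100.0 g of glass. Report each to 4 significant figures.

Revised batch per 100.0 g glass:
  Lithium carbonate: 13.91 g
  Lithium feldspar: 37.65 g
  Spodumene concentrate: 43.67 g
  Zircon sand: 14.21 g
Total batch = 109.4 g; LOI loss = 9.431 g

Each numeric step keeps full precision all the way through. The intermediate values are printed, with 4-significant-figure rounding, across the worked steps. Each reported number carries a single rounding — derived quantities (yield, the totals, LOI, glass mass, the four compositions) are computed from the weighed amounts on 100.0 g of glass at full precision as they appear in either problem or answer.
Target oxide masses per 100.0 g glass:
  Al2O3: 18.17% × 100.0 = 18.17 g
  Li2O: 10.55% × 100.0 = 10.55 g
  SiO2: 61.76% × 100.0 = 61.76 g
  ZrO2: 9.530% × 100.0 = 9.530 g
Checking each oxide sum working from each reported weight, for the quoted basis mass (target by target, the sums agree once rounding is allowed for):
  Al2O3: 37.65·0.1663 + 43.67·0.2727 = 18.17 g (target 18.17 g)
  Li2O: 13.91·0.3975 + 37.65·0.04520 + 43.67·0.07600 = 10.55 g (target 10.55 g)
  SiO2: 37.65·0.7785 + 43.67·0.6362 + 14.21·0.3283 = 61.76 g (target 61.76 g)
  ZrO2: 14.21·0.6707 = 9.531 g (target 9.530 g)
Glass mass check: Σ batch − LOI loss = 100.0 g (the targets, summed, come to 100.0 g; the stated basis being 100.0 g — any gap is answer rounding).
Total batch = Σ batch = 109.4 g; ignition loss, Σ(batch × LOI) = 9.431 g; yield: glass divided by total = 91.38%.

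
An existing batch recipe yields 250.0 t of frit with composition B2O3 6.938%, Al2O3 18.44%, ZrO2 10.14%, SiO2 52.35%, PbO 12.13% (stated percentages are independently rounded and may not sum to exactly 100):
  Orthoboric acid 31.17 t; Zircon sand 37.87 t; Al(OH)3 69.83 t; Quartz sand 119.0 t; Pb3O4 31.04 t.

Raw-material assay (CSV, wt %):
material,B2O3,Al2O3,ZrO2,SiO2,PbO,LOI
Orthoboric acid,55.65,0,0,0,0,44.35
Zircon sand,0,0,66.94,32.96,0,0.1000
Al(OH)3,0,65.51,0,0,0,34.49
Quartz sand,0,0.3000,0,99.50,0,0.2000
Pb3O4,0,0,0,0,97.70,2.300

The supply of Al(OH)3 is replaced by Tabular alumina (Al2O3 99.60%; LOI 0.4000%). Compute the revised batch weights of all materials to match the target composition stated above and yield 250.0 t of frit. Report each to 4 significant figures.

Values along the way are shown rounded to 4 significant figures in the printout. All arithmetic carries full float precision all the way through. Each reported figure carries a single rounding. Derived quantities (yield, net glass mass, five oxide percentages, LOI, the totals) are computed at exact precision from the weighed amounts on 250.0 t of glass as set out in the problem or answer text.
Oxide mass targets, per 250.0 t frit:
  B2O3: 6.938% × 250.0 = 17.34 t
  Al2O3: 18.44% × 250.0 = 46.10 t
  ZrO2: 10.14% × 250.0 = 25.35 t
  SiO2: 52.35% × 250.0 = 130.9 t
  PbO: 12.13% × 250.0 = 30.32 t
A balance pass over the oxides, from the weights as reported, under the basis named above (summed amounts equal target values net of answer rounding effects):
  B2O3: 31.17·0.5565 = 17.35 t (target 17.34 t)
  Al2O3: 45.93·0.9960 + 119.0·0.003000 = 46.10 t (target 46.10 t)
  ZrO2: 37.87·0.6694 = 25.35 t (target 25.35 t)
  SiO2: 37.87·0.3296 + 119.0·0.9950 = 130.9 t (target 130.9 t)
  PbO: 31.04·0.9770 = 30.33 t (target 30.32 t)
Glass-mass closure: batch total minus LOI = 250.0 t (per-oxide target masses sum to 250.0 t; the stated basis being 250.0 t — gaps are rounding artifacts).
Batch grand total — Σ batch = 265.0 t; the LOI term Σ batch·LOI equals 15.00 t; yield = glass ÷ total batch = 94.34%.

Revised batch per 250.0 t frit:
  Orthoboric acid: 31.17 t
  Zircon sand: 37.87 t
  Tabular alumina: 45.93 t
  Quartz sand: 119.0 t
  Pb3O4: 31.04 t
Total batch = 265.0 t; LOI loss = 15.00 t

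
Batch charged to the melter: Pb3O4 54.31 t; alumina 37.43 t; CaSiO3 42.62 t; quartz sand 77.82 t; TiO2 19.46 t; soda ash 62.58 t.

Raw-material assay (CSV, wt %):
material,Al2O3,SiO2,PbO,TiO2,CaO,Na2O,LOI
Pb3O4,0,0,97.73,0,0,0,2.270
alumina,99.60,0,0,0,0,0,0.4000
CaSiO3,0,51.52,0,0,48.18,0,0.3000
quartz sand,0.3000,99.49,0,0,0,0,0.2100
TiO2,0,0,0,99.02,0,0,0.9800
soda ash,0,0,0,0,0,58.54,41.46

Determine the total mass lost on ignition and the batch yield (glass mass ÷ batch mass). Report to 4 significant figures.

LOI loss = 27.81 t; glass = 266.4 t; yield = 90.55%

The intermediate values are shown rounded off to 4 significant figures on the page. Each numeric step maintains full precision through the solve — exactly one rounding goes into each reported value — all derived quantities are carried from the batch weights on 266.4 t of glass in full precision (six oxide percentages, the yield, glass mass, LOI, totals), as given in the question or the answer.
Material-by-material LOI:
  Pb3O4: 54.31 × 0.02270 = 1.233 t
  alumina: 37.43 × 0.004000 = 0.1497 t
  CaSiO3: 42.62 × 0.003000 = 0.1279 t
  quartz sand: 77.82 × 0.002100 = 0.1634 t
  TiO2: 19.46 × 0.009800 = 0.1907 t
  soda ash: 62.58 × 0.4146 = 25.95 t
Total LOI = 27.81 t
Glass = batch − LOI = 294.2 − 27.81 = 266.4 t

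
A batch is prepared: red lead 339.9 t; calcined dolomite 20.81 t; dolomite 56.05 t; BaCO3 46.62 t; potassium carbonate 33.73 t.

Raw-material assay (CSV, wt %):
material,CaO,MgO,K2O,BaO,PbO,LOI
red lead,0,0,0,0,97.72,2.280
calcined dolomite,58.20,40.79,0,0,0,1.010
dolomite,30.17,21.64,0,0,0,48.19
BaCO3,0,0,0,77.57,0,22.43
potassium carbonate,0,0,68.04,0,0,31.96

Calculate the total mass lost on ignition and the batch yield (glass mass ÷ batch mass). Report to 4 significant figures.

Mid-chain values are displayed, rounded to 4 significant figures, within the worked lines — each numeric step carries full precision from start to finish; every reported value undergoes a single rounding. The derived quantities (totals, net glass mass, the five compositions, ignition loss, the yield) are carried in full float precision using the weight values on 440.9 t of glass, exactly as printed in problem or answer.
Material-by-material LOI:
  red lead: 339.9 × 0.02280 = 7.750 t
  calcined dolomite: 20.81 × 0.01010 = 0.2102 t
  dolomite: 56.05 × 0.4819 = 27.01 t
  BaCO3: 46.62 × 0.2243 = 10.46 t
  potassium carbonate: 33.73 × 0.3196 = 10.78 t
Total LOI = 56.21 t
Glass = batch − LOI = 497.1 − 56.21 = 440.9 t

LOI loss = 56.21 t; glass = 440.9 t; yield = 88.69%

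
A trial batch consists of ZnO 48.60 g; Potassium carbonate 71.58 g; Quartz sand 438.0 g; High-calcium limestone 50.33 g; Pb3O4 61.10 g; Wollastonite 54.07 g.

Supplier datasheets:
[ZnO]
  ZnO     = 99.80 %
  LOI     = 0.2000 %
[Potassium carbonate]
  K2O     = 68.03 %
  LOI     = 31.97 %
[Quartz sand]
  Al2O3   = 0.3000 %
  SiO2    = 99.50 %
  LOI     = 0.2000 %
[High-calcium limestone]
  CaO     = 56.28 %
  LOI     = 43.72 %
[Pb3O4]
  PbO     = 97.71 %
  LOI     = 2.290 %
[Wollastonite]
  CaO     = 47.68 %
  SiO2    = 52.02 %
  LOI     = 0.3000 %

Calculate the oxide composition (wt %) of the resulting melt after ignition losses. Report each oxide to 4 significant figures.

Glass mass = 676.3 g (batch 723.7 − LOI 47.42).
Composition: Al2O3 0.1943%, ZnO 7.172%, CaO 8.001%, PbO 8.828%, K2O 7.201%, SiO2 68.60%

The intermediate values are rounded to 4 significant figures wherever printed — all internal work carries full float precision through every step; a single rounding finalizes every reported result; the derived quantities are rebuilt in full precision (the six compositions, the totals, glass mass, ignition loss, yield) starting from the weights at 676.3 g of glass as set out in the question or the answer.
Oxide masses out of the charge:
  Al2O3: 438.0·0.003000 = 1.314 g
  ZnO: 48.60·0.9980 = 48.50 g
  CaO: 50.33·0.5628 + 54.07·0.4768 = 54.11 g
  PbO: 61.10·0.9771 = 59.70 g
  K2O: 71.58·0.6803 = 48.70 g
  SiO2: 438.0·0.9950 + 54.07·0.5202 = 463.9 g
LOI: 48.60·0.002000 + 71.58·0.3197 + 438.0·0.002000 + 50.33·0.4372 + 61.10·0.02290 + 54.07·0.003000 = 47.42 g
batch − LOI leaves glass = 723.7 − 47.42 = 676.3 g (= Σ oxide masses)
wt %: oxide over glass, times 100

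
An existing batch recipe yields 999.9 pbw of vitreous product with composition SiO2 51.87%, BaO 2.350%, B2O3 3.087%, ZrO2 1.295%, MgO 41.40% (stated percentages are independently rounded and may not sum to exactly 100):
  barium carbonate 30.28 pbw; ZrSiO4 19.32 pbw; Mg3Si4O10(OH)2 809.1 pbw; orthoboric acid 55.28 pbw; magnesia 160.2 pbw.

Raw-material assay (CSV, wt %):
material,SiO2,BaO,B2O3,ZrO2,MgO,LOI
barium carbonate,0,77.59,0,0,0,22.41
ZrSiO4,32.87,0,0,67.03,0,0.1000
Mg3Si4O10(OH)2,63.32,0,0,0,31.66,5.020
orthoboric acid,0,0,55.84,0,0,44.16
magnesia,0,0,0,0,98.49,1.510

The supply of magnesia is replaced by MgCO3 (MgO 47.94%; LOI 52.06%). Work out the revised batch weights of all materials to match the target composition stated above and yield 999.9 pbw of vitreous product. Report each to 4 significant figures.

Rounding to four significant figures applies to each working value as shown — all internal work runs at exact precision through every step — exactly one rounding goes into each reported value. The derived quantities (net glass mass, the totals, LOI, five oxide percentages, the yield) are recomputed starting from the weights on 999.9 pbw of glass in full precision as given in either problem or answer.
Oxide mass targets, per 999.9 pbw vitreous product:
  SiO2: 51.87% × 999.9 = 518.6 pbw
  BaO: 2.350% × 999.9 = 23.50 pbw
  B2O3: 3.087% × 999.9 = 30.87 pbw
  ZrO2: 1.295% × 999.9 = 12.95 pbw
  MgO: 41.40% × 999.9 = 414.0 pbw
Mass-balance tally per oxide using the reported weights, on the stated basis (oxide sums agree with the targets net of answer rounding effects):
  SiO2: 19.32·0.3287 + 809.1·0.6332 = 518.7 pbw (target 518.6 pbw)
  BaO: 30.28·0.7759 = 23.49 pbw (target 23.50 pbw)
  B2O3: 55.28·0.5584 = 30.87 pbw (target 30.87 pbw)
  ZrO2: 19.32·0.6703 = 12.95 pbw (target 12.95 pbw)
  MgO: 809.1·0.3166 + 329.2·0.4794 = 414.0 pbw (target 414.0 pbw)
Glass-mass closure: total charge less LOI = 1000 pbw (oxide target masses add up to 999.9 pbw; with the basis standing at 999.9 pbw — deltas are rounding alone).
Batch grand total — Σ batch = 1243 pbw; the LOI term Σ batch·LOI equals 243.2 pbw; yield = glass ÷ total batch = 80.44%.

Revised batch per 999.9 pbw vitreous product:
  barium carbonate: 30.28 pbw
  ZrSiO4: 19.32 pbw
  Mg3Si4O10(OH)2: 809.1 pbw
  orthoboric acid: 55.28 pbw
  MgCO3: 329.2 pbw
Total batch = 1243 pbw; LOI loss = 243.2 pbw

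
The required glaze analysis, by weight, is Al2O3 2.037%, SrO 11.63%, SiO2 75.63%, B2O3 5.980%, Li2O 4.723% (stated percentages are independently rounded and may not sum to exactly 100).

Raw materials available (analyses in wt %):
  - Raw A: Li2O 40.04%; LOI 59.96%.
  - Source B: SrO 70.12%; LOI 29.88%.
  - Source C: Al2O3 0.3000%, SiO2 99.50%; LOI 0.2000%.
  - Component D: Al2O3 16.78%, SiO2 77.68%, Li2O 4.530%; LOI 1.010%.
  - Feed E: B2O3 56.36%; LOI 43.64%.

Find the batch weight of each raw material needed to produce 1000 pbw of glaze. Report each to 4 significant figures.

In-progress results are displayed (rounded to 4 significant digits) alongside each step — the working math carries full precision at each step; every reported figure sees exactly one rounding — all derived quantities (the yield, the totals, LOI, net glass mass, five oxide percentages) are rebuilt using the weight values at 1000 pbw of glass in full precision, as quoted within the question or the answer.
Oxide mass targets, per 1000 pbw glaze:
  Al2O3: 2.037% × 1000 = 20.37 pbw
  SrO: 11.63% × 1000 = 116.3 pbw
  SiO2: 75.63% × 1000 = 756.3 pbw
  B2O3: 5.980% × 1000 = 59.80 pbw
  Li2O: 4.723% × 1000 = 47.23 pbw
Sums-versus-targets review on the weights just shown, versus the basis set out (each sum matches its target mass given rounding of the digits):
  Al2O3: 674.7·0.003000 + 109.3·0.1678 = 20.36 pbw (target 20.37 pbw)
  SrO: 165.9·0.7012 = 116.3 pbw (target 116.3 pbw)
  SiO2: 674.7·0.9950 + 109.3·0.7768 = 756.2 pbw (target 756.3 pbw)
  B2O3: 106.1·0.5636 = 59.80 pbw (target 59.80 pbw)
  Li2O: 105.6·0.4004 + 109.3·0.04530 = 47.23 pbw (target 47.23 pbw)
Glass mass check: the batch minus its LOI: 1000 pbw (per-oxide target masses sum to 1000 pbw; the stated basis being 1000 pbw — gaps are rounding artifacts).
Total batch = Σ batch = 1162 pbw; Σ batch·LOI gives LOI loss = 161.6 pbw; yield = glass ÷ total batch = 86.08%.

Batch per 1000 pbw glaze:
  Raw A: 105.6 pbw
  Source B: 165.9 pbw
  Source C: 674.7 pbw
  Component D: 109.3 pbw
  Feed E: 106.1 pbw
Total batch = 1162 pbw; LOI loss = 161.6 pbw; yield = 86.08%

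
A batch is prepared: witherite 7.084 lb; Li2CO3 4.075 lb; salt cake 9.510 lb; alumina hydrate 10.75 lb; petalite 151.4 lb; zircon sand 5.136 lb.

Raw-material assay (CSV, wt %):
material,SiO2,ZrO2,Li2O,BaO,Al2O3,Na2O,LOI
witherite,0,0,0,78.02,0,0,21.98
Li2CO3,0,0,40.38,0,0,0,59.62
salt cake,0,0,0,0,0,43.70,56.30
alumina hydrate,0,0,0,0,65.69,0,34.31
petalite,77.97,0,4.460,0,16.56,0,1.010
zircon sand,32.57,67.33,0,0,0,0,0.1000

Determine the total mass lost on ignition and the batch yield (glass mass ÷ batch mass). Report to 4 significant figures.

Rounding to four significant digits governs every in-between result as displayed — each numeric step maintains full float precision at every stage — each reported figure is rounded exactly once — all derived quantities, including six oxide percentages, glass mass, yield, totals, ignition loss, are re-derived from the batch weights on 173.4 lb of glass in full float precision as given in problem or answer.
Ignition loss by material:
  witherite: 7.084 × 0.2198 = 1.557 lb
  Li2CO3: 4.075 × 0.5962 = 2.430 lb
  salt cake: 9.510 × 0.5630 = 5.354 lb
  alumina hydrate: 10.75 × 0.3431 = 3.688 lb
  petalite: 151.4 × 0.01010 = 1.529 lb
  zircon sand: 5.136 × 0.001000 = 0.005136 lb
Total LOI = 14.56 lb
Glass = batch − LOI = 188.0 − 14.56 = 173.4 lb

LOI loss = 14.56 lb; glass = 173.4 lb; yield = 92.25%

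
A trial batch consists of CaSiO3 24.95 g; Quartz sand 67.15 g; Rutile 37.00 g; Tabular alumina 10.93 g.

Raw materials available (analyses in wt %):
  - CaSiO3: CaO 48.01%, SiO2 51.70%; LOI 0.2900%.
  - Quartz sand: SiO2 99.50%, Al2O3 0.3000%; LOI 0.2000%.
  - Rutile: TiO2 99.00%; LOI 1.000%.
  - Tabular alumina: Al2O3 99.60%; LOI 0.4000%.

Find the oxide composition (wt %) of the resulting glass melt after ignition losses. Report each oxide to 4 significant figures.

Full float precision is held end to end. The intermediate values are printed (rounded to four significant digits) between the steps; a single rounding finalizes every reported result; all derived quantities, including yield, glass mass, the four compositions, the totals, LOI, are recomputed from the batch weights on 139.4 g of glass in exact precision, as quoted within problem or answer.
Oxide masses out of the charge:
  CaO: 24.95·0.4801 = 11.98 g
  SiO2: 24.95·0.5170 + 67.15·0.9950 = 79.71 g
  Al2O3: 67.15·0.003000 + 10.93·0.9960 = 11.09 g
  TiO2: 37.00·0.9900 = 36.63 g
LOI: 24.95·0.002900 + 67.15·0.002000 + 37.00·0.01000 + 10.93·0.004000 = 0.6204 g
batch − LOI leaves glass = 140.0 − 0.6204 = 139.4 g (= Σ oxide masses)
wt % = 100 × oxide mass / glass mass

Glass mass = 139.4 g (batch 140.0 − LOI 0.6204).
Composition: CaO 8.592%, SiO2 57.18%, Al2O3 7.953%, TiO2 26.28%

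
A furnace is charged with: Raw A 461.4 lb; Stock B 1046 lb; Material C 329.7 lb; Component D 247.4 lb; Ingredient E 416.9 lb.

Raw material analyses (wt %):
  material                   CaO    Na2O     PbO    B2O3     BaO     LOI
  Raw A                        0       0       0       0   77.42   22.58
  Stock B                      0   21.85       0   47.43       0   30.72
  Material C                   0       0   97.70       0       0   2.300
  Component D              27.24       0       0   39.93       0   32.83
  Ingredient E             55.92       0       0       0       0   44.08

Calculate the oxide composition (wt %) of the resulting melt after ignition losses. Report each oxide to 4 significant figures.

Glass mass = 1803 lb (batch 2501 − LOI 698.1).
Composition: CaO 16.67%, Na2O 12.67%, PbO 17.86%, B2O3 32.99%, BaO 19.81%

Each numeric step holds exact precision at every stage — working values appear rounded to 4 significant figures at each printed step. A single rounding yields each reported number; derived quantities (totals, yield, LOI, the five compositions, glass mass) are carried at full precision from the weighed amounts at 1803 lb of glass as given in problem or answer.
Oxide-by-oxide delivered mass:
  CaO: 247.4·0.2724 + 416.9·0.5592 = 300.5 lb
  Na2O: 1046·0.2185 = 228.6 lb
  PbO: 329.7·0.9770 = 322.1 lb
  B2O3: 1046·0.4743 + 247.4·0.3993 = 594.9 lb
  BaO: 461.4·0.7742 = 357.2 lb
LOI: 461.4·0.2258 + 1046·0.3072 + 329.7·0.02300 + 247.4·0.3283 + 416.9·0.4408 = 698.1 lb
Glass mass = batch − LOI = 2501 − 698.1 = 1803 lb (= the summed oxide contributions)
wt % = 100 × oxide mass / glass mass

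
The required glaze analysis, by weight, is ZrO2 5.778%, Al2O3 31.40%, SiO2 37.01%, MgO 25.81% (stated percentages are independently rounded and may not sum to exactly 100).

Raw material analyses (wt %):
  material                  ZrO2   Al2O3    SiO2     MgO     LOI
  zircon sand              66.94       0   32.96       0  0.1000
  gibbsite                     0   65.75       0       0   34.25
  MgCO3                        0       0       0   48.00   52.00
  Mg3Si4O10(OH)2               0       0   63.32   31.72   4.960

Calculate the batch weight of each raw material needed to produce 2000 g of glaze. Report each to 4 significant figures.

Batch per 2000 g glaze:
  zircon sand: 172.6 g
  gibbsite: 955.1 g
  MgCO3: 362.3 g
  Mg3Si4O10(OH)2: 1079 g
Total batch = 2569 g; LOI loss = 569.2 g; yield = 77.84%

Each numeric step runs at full precision all the way through — values along the way are displayed rounded off to 4 significant digits at each printed step; a single rounding yields each reported figure — the derived quantities, which include the four compositions, yield, ignition loss, totals, glass mass, are computed at full precision, exactly as shown in either problem or answer, from the weighed amounts on 2000 g of glass.
Oxide-by-oxide targets in 2000 g glaze:
  ZrO2: 5.778% × 2000 = 115.6 g
  Al2O3: 31.40% × 2000 = 628.0 g
  SiO2: 37.01% × 2000 = 740.2 g
  MgO: 25.81% × 2000 = 516.2 g
Per-oxide balance check with the batch weights as given, at the basis given (delivered sums recover each target given rounding of the digits):
  ZrO2: 172.6·0.6694 = 115.5 g (target 115.6 g)
  Al2O3: 955.1·0.6575 = 628.0 g (target 628.0 g)
  SiO2: 172.6·0.3296 + 1079·0.6332 = 740.1 g (target 740.2 g)
  MgO: 362.3·0.4800 + 1079·0.3172 = 516.2 g (target 516.2 g)
The glass-mass cross-check: net batch after ignition = 2000 g (summing oxide targets gives 2000 g; basis as stated: 2000 g — a pure rounding effect).
Summing the batch: Σ batch = 2569 g; LOI loss = Σ batch·LOI = 569.2 g; glass ÷ batch gives a yield of 77.84%.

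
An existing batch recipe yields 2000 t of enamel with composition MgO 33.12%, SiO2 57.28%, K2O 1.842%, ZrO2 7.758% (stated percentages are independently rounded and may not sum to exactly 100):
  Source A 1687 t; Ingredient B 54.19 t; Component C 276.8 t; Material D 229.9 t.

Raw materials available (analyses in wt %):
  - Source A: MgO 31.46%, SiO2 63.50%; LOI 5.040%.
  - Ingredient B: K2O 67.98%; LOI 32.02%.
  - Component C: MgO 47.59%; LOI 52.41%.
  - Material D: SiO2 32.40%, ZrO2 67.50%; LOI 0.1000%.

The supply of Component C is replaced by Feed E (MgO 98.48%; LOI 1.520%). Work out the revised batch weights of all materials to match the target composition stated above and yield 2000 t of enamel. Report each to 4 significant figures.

Each numeric step runs at full precision in every operation — working values are shown, with 4-significant-figure rounding, alongside each step. Exactly one rounding lands on each reported result; the derived quantities, which include the yield, totals, glass mass, the four compositions, ignition loss, are recomputed at full float precision, as set out in question or answer, starting from the weights per 2000 t of glass.
Per-oxide target masses for 2000 t enamel:
  MgO: 33.12% × 2000 = 662.4 t
  SiO2: 57.28% × 2000 = 1146 t
  K2O: 1.842% × 2000 = 36.84 t
  ZrO2: 7.758% × 2000 = 155.2 t
Sums-versus-targets review using the reported weights, versus the basis set out (oxide sums agree with the targets given rounding of the digits):
  MgO: 1687·0.3146 + 133.8·0.9848 = 662.5 t (target 662.4 t)
  SiO2: 1687·0.6350 + 229.9·0.3240 = 1146 t (target 1146 t)
  K2O: 54.19·0.6798 = 36.84 t (target 36.84 t)
  ZrO2: 229.9·0.6750 = 155.2 t (target 155.2 t)
Consistency of the glass mass: batch Σ − ignition loss = 2000 t (oxide target masses add up to 2000 t; with the basis standing at 2000 t — differing by rounding only).
Total batch = Σ batch = 2105 t; ignition loss, Σ(batch × LOI) = 104.6 t; as yield: glass ÷ batch → 95.03%.

Revised batch per 2000 t enamel:
  Source A: 1687 t
  Ingredient B: 54.19 t
  Feed E: 133.8 t
  Material D: 229.9 t
Total batch = 2105 t; LOI loss = 104.6 t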